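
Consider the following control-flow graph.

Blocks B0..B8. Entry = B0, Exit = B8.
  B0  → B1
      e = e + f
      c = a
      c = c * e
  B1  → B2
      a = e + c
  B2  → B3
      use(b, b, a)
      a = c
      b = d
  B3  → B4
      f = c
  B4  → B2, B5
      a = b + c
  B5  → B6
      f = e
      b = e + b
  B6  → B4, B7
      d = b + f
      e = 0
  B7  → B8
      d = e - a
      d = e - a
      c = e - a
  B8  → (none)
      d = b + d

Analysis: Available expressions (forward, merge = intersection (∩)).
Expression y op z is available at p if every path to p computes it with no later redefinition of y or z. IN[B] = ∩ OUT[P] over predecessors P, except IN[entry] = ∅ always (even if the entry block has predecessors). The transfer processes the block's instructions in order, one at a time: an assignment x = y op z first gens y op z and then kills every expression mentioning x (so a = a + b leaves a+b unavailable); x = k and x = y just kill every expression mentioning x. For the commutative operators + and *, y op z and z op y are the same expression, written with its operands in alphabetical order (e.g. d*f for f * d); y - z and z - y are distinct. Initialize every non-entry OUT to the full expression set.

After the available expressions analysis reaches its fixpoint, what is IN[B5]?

Per-block solution:
  B0: | IN={} | OUT={}
  B1: | IN={} | OUT={c+e}
  B2: | IN={} | OUT={}
  B3: | IN={} | OUT={}
  B4: | IN={} | OUT={b+c}
  B5: | IN={b+c} | OUT={}
  B6: | IN={} | OUT={b+f}
  B7: | IN={b+f} | OUT={b+f, e-a}
  B8: | IN={b+f, e-a} | OUT={b+f, e-a}

Merge at B5: IN[B5] = OUT[B4] = {b+c}

Answer: {b+c}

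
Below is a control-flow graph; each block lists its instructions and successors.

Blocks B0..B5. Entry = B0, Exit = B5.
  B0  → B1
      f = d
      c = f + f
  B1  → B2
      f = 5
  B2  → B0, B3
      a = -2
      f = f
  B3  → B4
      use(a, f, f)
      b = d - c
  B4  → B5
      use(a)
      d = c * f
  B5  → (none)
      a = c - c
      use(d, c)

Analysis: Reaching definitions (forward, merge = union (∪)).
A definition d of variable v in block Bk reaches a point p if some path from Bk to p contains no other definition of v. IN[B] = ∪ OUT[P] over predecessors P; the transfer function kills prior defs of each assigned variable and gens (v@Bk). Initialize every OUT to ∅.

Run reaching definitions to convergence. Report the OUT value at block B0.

Converged values:
  B0:   IN={a@B2, c@B0, f@B2}   OUT={a@B2, c@B0, f@B0}
  B1:   IN={a@B2, c@B0, f@B0}   OUT={a@B2, c@B0, f@B1}
  B2:   IN={a@B2, c@B0, f@B1}   OUT={a@B2, c@B0, f@B2}
  B3:   IN={a@B2, c@B0, f@B2}   OUT={a@B2, b@B3, c@B0, f@B2}
  B4:   IN={a@B2, b@B3, c@B0, f@B2}   OUT={a@B2, b@B3, c@B0, d@B4, f@B2}
  B5:   IN={a@B2, b@B3, c@B0, d@B4, f@B2}   OUT={a@B5, b@B3, c@B0, d@B4, f@B2}

Merge at B0 (entry node, so the boundary value {} is joined with the incoming edge(s)): IN[B0] = {} ⊔ OUT[B2] = {a@B2, c@B0, f@B2}
Applying B0's transfer function to that IN value gives OUT[B0] (row B0 above).

Answer: {a@B2, c@B0, f@B0}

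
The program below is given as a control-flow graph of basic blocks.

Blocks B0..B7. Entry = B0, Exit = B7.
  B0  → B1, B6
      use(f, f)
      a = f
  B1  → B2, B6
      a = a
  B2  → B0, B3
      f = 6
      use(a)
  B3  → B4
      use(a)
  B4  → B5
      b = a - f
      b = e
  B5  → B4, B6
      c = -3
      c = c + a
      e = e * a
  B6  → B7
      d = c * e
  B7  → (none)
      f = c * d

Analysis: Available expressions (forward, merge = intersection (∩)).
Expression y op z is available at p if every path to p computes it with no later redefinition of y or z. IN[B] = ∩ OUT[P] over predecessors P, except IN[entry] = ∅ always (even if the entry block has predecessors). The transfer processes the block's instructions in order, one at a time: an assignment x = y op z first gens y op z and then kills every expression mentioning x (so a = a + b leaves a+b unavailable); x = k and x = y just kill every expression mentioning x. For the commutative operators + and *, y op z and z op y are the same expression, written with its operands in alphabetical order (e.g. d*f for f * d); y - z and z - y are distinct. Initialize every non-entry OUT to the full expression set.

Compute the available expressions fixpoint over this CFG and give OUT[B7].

Per-block solution:
  B0:   IN={}   OUT={}
  B1:   IN={}   OUT={}
  B2:   IN={}   OUT={}
  B3:   IN={}   OUT={}
  B4:   IN={}   OUT={a-f}
  B5:   IN={a-f}   OUT={a-f}
  B6:   IN={}   OUT={c*e}
  B7:   IN={c*e}   OUT={c*d, c*e}

Merge at B7: IN[B7] = OUT[B6] = {c*e}
Applying B7's transfer function to that IN value gives OUT[B7] (row B7 above).

Answer: {c*d, c*e}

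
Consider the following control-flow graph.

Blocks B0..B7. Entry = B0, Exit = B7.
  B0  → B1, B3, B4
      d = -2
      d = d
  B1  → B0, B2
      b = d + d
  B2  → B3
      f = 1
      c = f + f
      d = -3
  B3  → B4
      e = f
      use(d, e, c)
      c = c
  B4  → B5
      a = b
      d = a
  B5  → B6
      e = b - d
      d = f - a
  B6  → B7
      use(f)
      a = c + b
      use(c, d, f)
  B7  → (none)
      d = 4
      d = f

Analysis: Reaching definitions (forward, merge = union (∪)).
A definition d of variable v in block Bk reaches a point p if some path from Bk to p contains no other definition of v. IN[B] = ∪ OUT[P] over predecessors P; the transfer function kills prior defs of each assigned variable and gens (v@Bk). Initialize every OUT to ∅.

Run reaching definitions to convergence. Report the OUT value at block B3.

Answer: {b@B1, c@B3, d@B0, d@B2, e@B3, f@B2}

Derivation:
Per-block solution:
  B0:  IN={b@B1, d@B0}  OUT={b@B1, d@B0}
  B1:  IN={b@B1, d@B0}  OUT={b@B1, d@B0}
  B2:  IN={b@B1, d@B0}  OUT={b@B1, c@B2, d@B2, f@B2}
  B3:  IN={b@B1, c@B2, d@B0, d@B2, f@B2}  OUT={b@B1, c@B3, d@B0, d@B2, e@B3, f@B2}
  B4:  IN={b@B1, c@B3, d@B0, d@B2, e@B3, f@B2}  OUT={a@B4, b@B1, c@B3, d@B4, e@B3, f@B2}
  B5:  IN={a@B4, b@B1, c@B3, d@B4, e@B3, f@B2}  OUT={a@B4, b@B1, c@B3, d@B5, e@B5, f@B2}
  B6:  IN={a@B4, b@B1, c@B3, d@B5, e@B5, f@B2}  OUT={a@B6, b@B1, c@B3, d@B5, e@B5, f@B2}
  B7:  IN={a@B6, b@B1, c@B3, d@B5, e@B5, f@B2}  OUT={a@B6, b@B1, c@B3, d@B7, e@B5, f@B2}

Merge at B3: IN[B3] = OUT[B0] ⊔ OUT[B2] = {b@B1, c@B2, d@B0, d@B2, f@B2}
Applying B3's transfer function to that IN value gives OUT[B3] (row B3 above).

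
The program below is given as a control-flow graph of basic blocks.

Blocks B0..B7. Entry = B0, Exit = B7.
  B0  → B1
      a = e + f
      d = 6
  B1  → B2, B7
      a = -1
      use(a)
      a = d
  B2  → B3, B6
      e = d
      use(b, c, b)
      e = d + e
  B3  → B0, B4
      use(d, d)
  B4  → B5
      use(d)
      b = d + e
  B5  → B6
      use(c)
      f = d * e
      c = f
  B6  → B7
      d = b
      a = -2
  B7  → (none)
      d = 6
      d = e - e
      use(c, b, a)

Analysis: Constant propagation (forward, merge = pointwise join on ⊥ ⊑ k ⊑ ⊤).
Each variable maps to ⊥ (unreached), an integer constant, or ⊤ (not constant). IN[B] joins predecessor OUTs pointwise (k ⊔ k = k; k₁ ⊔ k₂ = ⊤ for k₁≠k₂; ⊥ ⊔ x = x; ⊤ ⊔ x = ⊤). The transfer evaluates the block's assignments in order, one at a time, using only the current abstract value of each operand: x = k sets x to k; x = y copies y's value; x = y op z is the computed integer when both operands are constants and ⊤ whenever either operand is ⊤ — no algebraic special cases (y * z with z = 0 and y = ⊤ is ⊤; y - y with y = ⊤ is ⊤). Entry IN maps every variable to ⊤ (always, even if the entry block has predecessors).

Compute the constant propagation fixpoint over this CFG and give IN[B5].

Per-block solution:
  B0: | IN=(all ⊤) | OUT={d:6; rest ⊤}
  B1: | IN={d:6; rest ⊤} | OUT={a:6, d:6; rest ⊤}
  B2: | IN={a:6, d:6; rest ⊤} | OUT={a:6, d:6, e:12; rest ⊤}
  B3: | IN={a:6, d:6, e:12; rest ⊤} | OUT={a:6, d:6, e:12; rest ⊤}
  B4: | IN={a:6, d:6, e:12; rest ⊤} | OUT={a:6, b:18, d:6, e:12; rest ⊤}
  B5: | IN={a:6, b:18, d:6, e:12; rest ⊤} | OUT={a:6, b:18, c:72, d:6, e:12, f:72; rest ⊤}
  B6: | IN={a:6, d:6, e:12; rest ⊤} | OUT={a:-2, e:12; rest ⊤}
  B7: | IN=(all ⊤) | OUT=(all ⊤)

Merge at B5: IN[B5] = OUT[B4] = {a: 6, b: 18, c: ⊤, d: 6, e: 12, f: ⊤}

Answer: {a: 6, b: 18, c: ⊤, d: 6, e: 12, f: ⊤}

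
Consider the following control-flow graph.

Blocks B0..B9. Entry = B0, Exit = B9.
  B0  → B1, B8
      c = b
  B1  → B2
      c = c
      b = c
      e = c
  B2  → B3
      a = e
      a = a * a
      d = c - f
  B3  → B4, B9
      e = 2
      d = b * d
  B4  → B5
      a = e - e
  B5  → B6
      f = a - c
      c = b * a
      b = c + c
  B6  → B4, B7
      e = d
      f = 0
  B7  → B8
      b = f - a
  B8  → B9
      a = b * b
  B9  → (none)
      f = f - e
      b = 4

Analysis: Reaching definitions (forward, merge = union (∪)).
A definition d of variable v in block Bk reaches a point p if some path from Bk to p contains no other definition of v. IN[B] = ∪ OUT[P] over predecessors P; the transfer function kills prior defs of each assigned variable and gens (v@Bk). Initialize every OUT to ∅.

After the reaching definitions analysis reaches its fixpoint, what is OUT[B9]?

Per-block solution:
  B0:   IN={}   OUT={c@B0}
  B1:   IN={c@B0}   OUT={b@B1, c@B1, e@B1}
  B2:   IN={b@B1, c@B1, e@B1}   OUT={a@B2, b@B1, c@B1, d@B2, e@B1}
  B3:   IN={a@B2, b@B1, c@B1, d@B2, e@B1}   OUT={a@B2, b@B1, c@B1, d@B3, e@B3}
  B4:   IN={a@B2, a@B4, b@B1, b@B5, c@B1, c@B5, d@B3, e@B3, e@B6, f@B6}   OUT={a@B4, b@B1, b@B5, c@B1, c@B5, d@B3, e@B3, e@B6, f@B6}
  B5:   IN={a@B4, b@B1, b@B5, c@B1, c@B5, d@B3, e@B3, e@B6, f@B6}   OUT={a@B4, b@B5, c@B5, d@B3, e@B3, e@B6, f@B5}
  B6:   IN={a@B4, b@B5, c@B5, d@B3, e@B3, e@B6, f@B5}   OUT={a@B4, b@B5, c@B5, d@B3, e@B6, f@B6}
  B7:   IN={a@B4, b@B5, c@B5, d@B3, e@B6, f@B6}   OUT={a@B4, b@B7, c@B5, d@B3, e@B6, f@B6}
  B8:   IN={a@B4, b@B7, c@B0, c@B5, d@B3, e@B6, f@B6}   OUT={a@B8, b@B7, c@B0, c@B5, d@B3, e@B6, f@B6}
  B9:   IN={a@B2, a@B8, b@B1, b@B7, c@B0, c@B1, c@B5, d@B3, e@B3, e@B6, f@B6}   OUT={a@B2, a@B8, b@B9, c@B0, c@B1, c@B5, d@B3, e@B3, e@B6, f@B9}

Merge at B9: IN[B9] = OUT[B3] ⊔ OUT[B8] = {a@B2, a@B8, b@B1, b@B7, c@B0, c@B1, c@B5, d@B3, e@B3, e@B6, f@B6}
Applying B9's transfer function to that IN value gives OUT[B9] (row B9 above).

Answer: {a@B2, a@B8, b@B9, c@B0, c@B1, c@B5, d@B3, e@B3, e@B6, f@B9}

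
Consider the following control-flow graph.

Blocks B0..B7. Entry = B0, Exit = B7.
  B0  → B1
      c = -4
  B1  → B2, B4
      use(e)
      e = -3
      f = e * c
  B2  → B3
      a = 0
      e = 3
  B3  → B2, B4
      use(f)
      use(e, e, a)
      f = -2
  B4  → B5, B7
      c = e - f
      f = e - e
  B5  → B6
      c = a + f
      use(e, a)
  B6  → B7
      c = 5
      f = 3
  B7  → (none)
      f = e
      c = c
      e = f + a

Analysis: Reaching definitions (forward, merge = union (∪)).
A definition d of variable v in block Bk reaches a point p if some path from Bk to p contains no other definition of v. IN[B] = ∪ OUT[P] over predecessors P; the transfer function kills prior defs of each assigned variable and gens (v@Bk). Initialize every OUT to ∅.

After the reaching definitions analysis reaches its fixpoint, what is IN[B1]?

Per-block solution:
  B0:   IN={}   OUT={c@B0}
  B1:   IN={c@B0}   OUT={c@B0, e@B1, f@B1}
  B2:   IN={a@B2, c@B0, e@B1, e@B2, f@B1, f@B3}   OUT={a@B2, c@B0, e@B2, f@B1, f@B3}
  B3:   IN={a@B2, c@B0, e@B2, f@B1, f@B3}   OUT={a@B2, c@B0, e@B2, f@B3}
  B4:   IN={a@B2, c@B0, e@B1, e@B2, f@B1, f@B3}   OUT={a@B2, c@B4, e@B1, e@B2, f@B4}
  B5:   IN={a@B2, c@B4, e@B1, e@B2, f@B4}   OUT={a@B2, c@B5, e@B1, e@B2, f@B4}
  B6:   IN={a@B2, c@B5, e@B1, e@B2, f@B4}   OUT={a@B2, c@B6, e@B1, e@B2, f@B6}
  B7:   IN={a@B2, c@B4, c@B6, e@B1, e@B2, f@B4, f@B6}   OUT={a@B2, c@B7, e@B7, f@B7}

Merge at B1: IN[B1] = OUT[B0] = {c@B0}

Answer: {c@B0}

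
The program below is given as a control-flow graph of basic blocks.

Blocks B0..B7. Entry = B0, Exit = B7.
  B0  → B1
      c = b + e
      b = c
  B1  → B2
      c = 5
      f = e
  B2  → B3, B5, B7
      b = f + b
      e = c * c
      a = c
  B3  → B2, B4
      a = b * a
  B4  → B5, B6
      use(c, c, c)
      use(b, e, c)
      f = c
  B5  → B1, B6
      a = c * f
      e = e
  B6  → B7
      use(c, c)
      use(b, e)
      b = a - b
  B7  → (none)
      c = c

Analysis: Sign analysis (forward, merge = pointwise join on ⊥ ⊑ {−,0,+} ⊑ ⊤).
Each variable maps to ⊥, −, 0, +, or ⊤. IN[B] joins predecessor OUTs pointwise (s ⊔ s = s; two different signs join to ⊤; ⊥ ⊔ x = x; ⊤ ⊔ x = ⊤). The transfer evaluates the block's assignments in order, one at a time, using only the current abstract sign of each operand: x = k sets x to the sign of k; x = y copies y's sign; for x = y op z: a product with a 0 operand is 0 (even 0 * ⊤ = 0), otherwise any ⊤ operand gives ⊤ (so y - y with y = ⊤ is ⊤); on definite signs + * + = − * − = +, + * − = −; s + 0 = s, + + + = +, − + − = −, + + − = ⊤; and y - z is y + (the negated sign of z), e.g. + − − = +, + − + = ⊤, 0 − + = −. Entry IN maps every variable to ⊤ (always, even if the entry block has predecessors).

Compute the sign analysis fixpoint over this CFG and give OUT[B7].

Converged values:
  B0:   IN=(all ⊤)   OUT=(all ⊤)
  B1:   IN=(all ⊤)   OUT={c:+; rest ⊤}
  B2:   IN={c:+; rest ⊤}   OUT={a:+, c:+, e:+; rest ⊤}
  B3:   IN={a:+, c:+, e:+; rest ⊤}   OUT={c:+, e:+; rest ⊤}
  B4:   IN={c:+, e:+; rest ⊤}   OUT={c:+, e:+, f:+; rest ⊤}
  B5:   IN={c:+, e:+; rest ⊤}   OUT={c:+, e:+; rest ⊤}
  B6:   IN={c:+, e:+; rest ⊤}   OUT={c:+, e:+; rest ⊤}
  B7:   IN={c:+, e:+; rest ⊤}   OUT={c:+, e:+; rest ⊤}

Merge at B7: IN[B7] = OUT[B2] ⊔ OUT[B6] = {a: ⊤, b: ⊤, c: +, d: ⊤, e: +, f: ⊤}
Applying B7's transfer function to that IN value gives OUT[B7] (row B7 above).

Answer: {a: ⊤, b: ⊤, c: +, d: ⊤, e: +, f: ⊤}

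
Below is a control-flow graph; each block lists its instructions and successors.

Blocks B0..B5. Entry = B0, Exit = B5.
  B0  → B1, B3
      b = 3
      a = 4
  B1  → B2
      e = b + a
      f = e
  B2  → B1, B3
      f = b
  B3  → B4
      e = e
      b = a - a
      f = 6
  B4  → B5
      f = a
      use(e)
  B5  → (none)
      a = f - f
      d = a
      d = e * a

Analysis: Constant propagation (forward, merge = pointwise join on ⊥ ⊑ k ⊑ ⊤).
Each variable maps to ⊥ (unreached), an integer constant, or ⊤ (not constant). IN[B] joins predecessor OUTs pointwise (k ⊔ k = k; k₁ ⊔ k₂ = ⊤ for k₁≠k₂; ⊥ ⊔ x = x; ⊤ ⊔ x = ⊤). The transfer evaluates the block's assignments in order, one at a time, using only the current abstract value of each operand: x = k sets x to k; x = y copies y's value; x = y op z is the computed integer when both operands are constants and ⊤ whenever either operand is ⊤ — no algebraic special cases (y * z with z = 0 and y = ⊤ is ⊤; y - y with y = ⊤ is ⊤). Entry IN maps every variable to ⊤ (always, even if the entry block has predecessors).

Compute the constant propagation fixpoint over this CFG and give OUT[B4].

Fixpoint table:
  B0:   IN=(all ⊤)   OUT={a:4, b:3; rest ⊤}
  B1:   IN={a:4, b:3; rest ⊤}   OUT={a:4, b:3, e:7, f:7; rest ⊤}
  B2:   IN={a:4, b:3, e:7, f:7; rest ⊤}   OUT={a:4, b:3, e:7, f:3; rest ⊤}
  B3:   IN={a:4, b:3; rest ⊤}   OUT={a:4, b:0, f:6; rest ⊤}
  B4:   IN={a:4, b:0, f:6; rest ⊤}   OUT={a:4, b:0, f:4; rest ⊤}
  B5:   IN={a:4, b:0, f:4; rest ⊤}   OUT={a:0, b:0, f:4; rest ⊤}

Merge at B4: IN[B4] = OUT[B3] = {a: 4, b: 0, c: ⊤, d: ⊤, e: ⊤, f: 6}
Applying B4's transfer function to that IN value gives OUT[B4] (row B4 above).

Answer: {a: 4, b: 0, c: ⊤, d: ⊤, e: ⊤, f: 4}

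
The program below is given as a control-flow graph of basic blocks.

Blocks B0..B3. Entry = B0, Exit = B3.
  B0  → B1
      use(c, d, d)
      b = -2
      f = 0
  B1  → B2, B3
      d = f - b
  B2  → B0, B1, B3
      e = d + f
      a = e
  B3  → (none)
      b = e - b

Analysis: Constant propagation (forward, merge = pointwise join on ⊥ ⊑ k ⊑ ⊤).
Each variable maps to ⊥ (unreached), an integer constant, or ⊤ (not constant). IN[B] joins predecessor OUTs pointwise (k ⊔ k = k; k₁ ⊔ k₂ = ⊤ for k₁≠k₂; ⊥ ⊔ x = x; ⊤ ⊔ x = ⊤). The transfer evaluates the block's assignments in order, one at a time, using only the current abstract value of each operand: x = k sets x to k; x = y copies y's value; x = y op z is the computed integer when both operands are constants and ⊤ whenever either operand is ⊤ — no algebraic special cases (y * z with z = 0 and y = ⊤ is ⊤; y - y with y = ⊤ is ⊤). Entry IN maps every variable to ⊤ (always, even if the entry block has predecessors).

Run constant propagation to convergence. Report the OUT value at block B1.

Answer: {a: ⊤, b: -2, c: ⊤, d: 2, e: ⊤, f: 0}

Derivation:
Per-block solution:
  B0: | IN=(all ⊤) | OUT={b:-2, f:0; rest ⊤}
  B1: | IN={b:-2, f:0; rest ⊤} | OUT={b:-2, d:2, f:0; rest ⊤}
  B2: | IN={b:-2, d:2, f:0; rest ⊤} | OUT={a:2, b:-2, d:2, e:2, f:0; rest ⊤}
  B3: | IN={b:-2, d:2, f:0; rest ⊤} | OUT={d:2, f:0; rest ⊤}

Merge at B1: IN[B1] = OUT[B0] ⊔ OUT[B2] = {a: ⊤, b: -2, c: ⊤, d: ⊤, e: ⊤, f: 0}
Applying B1's transfer function to that IN value gives OUT[B1] (row B1 above).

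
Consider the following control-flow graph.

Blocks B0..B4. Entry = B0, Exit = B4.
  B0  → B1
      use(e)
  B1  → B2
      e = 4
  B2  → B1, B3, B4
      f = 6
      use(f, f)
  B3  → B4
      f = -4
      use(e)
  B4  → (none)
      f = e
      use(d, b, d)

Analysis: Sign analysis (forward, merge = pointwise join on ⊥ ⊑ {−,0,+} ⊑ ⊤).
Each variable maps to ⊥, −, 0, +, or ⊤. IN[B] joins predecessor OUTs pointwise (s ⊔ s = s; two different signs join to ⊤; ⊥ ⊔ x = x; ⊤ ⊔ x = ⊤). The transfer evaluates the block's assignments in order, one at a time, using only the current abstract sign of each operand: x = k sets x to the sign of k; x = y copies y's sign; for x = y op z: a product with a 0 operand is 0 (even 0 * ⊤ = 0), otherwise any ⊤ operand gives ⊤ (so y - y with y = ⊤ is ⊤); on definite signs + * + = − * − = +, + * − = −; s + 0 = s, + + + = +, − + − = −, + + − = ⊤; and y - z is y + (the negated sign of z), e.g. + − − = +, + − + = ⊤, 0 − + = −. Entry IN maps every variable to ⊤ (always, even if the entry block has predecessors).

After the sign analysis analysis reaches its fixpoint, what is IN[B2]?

Answer: {a: ⊤, b: ⊤, c: ⊤, d: ⊤, e: +, f: ⊤}

Derivation:
Fixpoint table:
  B0:   IN=(all ⊤)   OUT=(all ⊤)
  B1:   IN=(all ⊤)   OUT={e:+; rest ⊤}
  B2:   IN={e:+; rest ⊤}   OUT={e:+, f:+; rest ⊤}
  B3:   IN={e:+, f:+; rest ⊤}   OUT={e:+, f:-; rest ⊤}
  B4:   IN={e:+; rest ⊤}   OUT={e:+, f:+; rest ⊤}

Merge at B2: IN[B2] = OUT[B1] = {a: ⊤, b: ⊤, c: ⊤, d: ⊤, e: +, f: ⊤}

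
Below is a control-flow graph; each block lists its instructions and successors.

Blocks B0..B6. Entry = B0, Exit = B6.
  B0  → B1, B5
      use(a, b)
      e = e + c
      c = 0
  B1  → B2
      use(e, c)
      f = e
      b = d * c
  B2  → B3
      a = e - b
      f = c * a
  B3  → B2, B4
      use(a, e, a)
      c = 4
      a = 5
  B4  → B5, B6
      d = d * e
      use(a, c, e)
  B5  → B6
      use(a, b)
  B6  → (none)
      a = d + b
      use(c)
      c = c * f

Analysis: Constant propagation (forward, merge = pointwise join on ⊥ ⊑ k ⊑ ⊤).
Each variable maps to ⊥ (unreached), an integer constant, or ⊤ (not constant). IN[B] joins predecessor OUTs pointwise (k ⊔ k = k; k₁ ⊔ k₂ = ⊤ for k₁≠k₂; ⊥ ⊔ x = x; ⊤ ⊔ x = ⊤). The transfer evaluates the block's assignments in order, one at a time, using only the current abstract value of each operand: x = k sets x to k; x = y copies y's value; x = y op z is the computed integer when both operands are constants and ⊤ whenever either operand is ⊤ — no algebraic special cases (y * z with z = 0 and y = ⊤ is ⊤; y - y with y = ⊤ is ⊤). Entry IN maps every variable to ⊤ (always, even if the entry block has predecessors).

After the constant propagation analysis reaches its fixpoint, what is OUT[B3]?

Per-block solution:
  B0:  IN=(all ⊤)  OUT={c:0; rest ⊤}
  B1:  IN={c:0; rest ⊤}  OUT={c:0; rest ⊤}
  B2:  IN=(all ⊤)  OUT=(all ⊤)
  B3:  IN=(all ⊤)  OUT={a:5, c:4; rest ⊤}
  B4:  IN={a:5, c:4; rest ⊤}  OUT={a:5, c:4; rest ⊤}
  B5:  IN=(all ⊤)  OUT=(all ⊤)
  B6:  IN=(all ⊤)  OUT=(all ⊤)

Merge at B3: IN[B3] = OUT[B2] = {a: ⊤, b: ⊤, c: ⊤, d: ⊤, e: ⊤, f: ⊤}
Applying B3's transfer function to that IN value gives OUT[B3] (row B3 above).

Answer: {a: 5, b: ⊤, c: 4, d: ⊤, e: ⊤, f: ⊤}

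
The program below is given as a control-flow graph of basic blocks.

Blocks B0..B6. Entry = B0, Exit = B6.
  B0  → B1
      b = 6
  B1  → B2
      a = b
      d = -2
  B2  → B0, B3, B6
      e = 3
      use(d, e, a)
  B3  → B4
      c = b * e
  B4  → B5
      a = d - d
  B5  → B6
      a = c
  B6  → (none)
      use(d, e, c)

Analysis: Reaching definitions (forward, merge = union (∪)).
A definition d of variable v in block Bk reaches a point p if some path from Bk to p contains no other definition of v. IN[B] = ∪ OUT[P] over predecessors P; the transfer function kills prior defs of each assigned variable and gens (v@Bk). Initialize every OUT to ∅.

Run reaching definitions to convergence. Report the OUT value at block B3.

Answer: {a@B1, b@B0, c@B3, d@B1, e@B2}

Trace:
Fixpoint table:
  B0:   IN={a@B1, b@B0, d@B1, e@B2}   OUT={a@B1, b@B0, d@B1, e@B2}
  B1:   IN={a@B1, b@B0, d@B1, e@B2}   OUT={a@B1, b@B0, d@B1, e@B2}
  B2:   IN={a@B1, b@B0, d@B1, e@B2}   OUT={a@B1, b@B0, d@B1, e@B2}
  B3:   IN={a@B1, b@B0, d@B1, e@B2}   OUT={a@B1, b@B0, c@B3, d@B1, e@B2}
  B4:   IN={a@B1, b@B0, c@B3, d@B1, e@B2}   OUT={a@B4, b@B0, c@B3, d@B1, e@B2}
  B5:   IN={a@B4, b@B0, c@B3, d@B1, e@B2}   OUT={a@B5, b@B0, c@B3, d@B1, e@B2}
  B6:   IN={a@B1, a@B5, b@B0, c@B3, d@B1, e@B2}   OUT={a@B1, a@B5, b@B0, c@B3, d@B1, e@B2}

Merge at B3: IN[B3] = OUT[B2] = {a@B1, b@B0, d@B1, e@B2}
Applying B3's transfer function to that IN value gives OUT[B3] (row B3 above).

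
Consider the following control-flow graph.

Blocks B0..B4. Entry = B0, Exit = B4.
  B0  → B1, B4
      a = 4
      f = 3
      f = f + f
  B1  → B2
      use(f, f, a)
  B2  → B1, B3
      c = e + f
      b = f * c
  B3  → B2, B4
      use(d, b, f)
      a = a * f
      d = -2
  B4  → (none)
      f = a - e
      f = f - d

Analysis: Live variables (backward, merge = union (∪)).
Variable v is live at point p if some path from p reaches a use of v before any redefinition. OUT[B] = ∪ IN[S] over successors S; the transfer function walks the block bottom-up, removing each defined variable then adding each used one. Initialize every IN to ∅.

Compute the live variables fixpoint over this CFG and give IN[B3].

Answer: {a, b, d, e, f}

Derivation:
Fixpoint table:
  B0: | IN={d, e} | OUT={a, d, e, f}
  B1: | IN={a, d, e, f} | OUT={a, d, e, f}
  B2: | IN={a, d, e, f} | OUT={a, b, d, e, f}
  B3: | IN={a, b, d, e, f} | OUT={a, d, e, f}
  B4: | IN={a, d, e} | OUT={}

Merge at B3: OUT[B3] = IN[B2] ⊔ IN[B4] = {a, d, e, f}
Applying B3's transfer function to that OUT value gives IN[B3] (row B3 above).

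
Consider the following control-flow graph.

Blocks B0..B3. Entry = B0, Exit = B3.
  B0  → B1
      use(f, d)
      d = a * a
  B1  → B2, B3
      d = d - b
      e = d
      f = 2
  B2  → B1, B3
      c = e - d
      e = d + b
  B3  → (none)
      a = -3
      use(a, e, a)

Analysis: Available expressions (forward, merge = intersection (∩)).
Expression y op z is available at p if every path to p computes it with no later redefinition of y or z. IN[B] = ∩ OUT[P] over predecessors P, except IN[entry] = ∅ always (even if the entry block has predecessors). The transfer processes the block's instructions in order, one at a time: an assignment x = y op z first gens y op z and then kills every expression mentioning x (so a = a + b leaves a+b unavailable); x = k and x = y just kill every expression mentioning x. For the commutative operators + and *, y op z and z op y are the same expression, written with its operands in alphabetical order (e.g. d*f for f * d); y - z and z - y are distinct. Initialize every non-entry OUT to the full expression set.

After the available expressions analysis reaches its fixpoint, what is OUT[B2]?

Answer: {a*a, b+d}

Derivation:
Converged values:
  B0:  IN={}  OUT={a*a}
  B1:  IN={a*a}  OUT={a*a}
  B2:  IN={a*a}  OUT={a*a, b+d}
  B3:  IN={a*a}  OUT={}

Merge at B2: IN[B2] = OUT[B1] = {a*a}
Applying B2's transfer function to that IN value gives OUT[B2] (row B2 above).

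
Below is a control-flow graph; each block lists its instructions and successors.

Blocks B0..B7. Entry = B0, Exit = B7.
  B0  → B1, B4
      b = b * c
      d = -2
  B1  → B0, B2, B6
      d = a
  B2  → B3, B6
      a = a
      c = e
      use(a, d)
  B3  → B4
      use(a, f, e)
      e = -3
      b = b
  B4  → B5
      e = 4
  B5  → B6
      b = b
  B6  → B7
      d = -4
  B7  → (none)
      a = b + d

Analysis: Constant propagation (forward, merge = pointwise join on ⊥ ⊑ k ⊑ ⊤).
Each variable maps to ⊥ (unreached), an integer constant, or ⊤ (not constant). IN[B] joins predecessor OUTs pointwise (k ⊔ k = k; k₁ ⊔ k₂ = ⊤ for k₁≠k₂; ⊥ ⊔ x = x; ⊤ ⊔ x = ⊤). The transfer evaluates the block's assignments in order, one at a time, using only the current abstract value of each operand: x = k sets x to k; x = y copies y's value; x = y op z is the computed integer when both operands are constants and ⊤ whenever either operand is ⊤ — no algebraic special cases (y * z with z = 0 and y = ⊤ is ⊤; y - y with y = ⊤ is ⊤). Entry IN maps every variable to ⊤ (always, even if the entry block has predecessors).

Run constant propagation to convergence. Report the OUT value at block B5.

Answer: {a: ⊤, b: ⊤, c: ⊤, d: ⊤, e: 4, f: ⊤}

Working:
Fixpoint table:
  B0: | IN=(all ⊤) | OUT={d:-2; rest ⊤}
  B1: | IN={d:-2; rest ⊤} | OUT=(all ⊤)
  B2: | IN=(all ⊤) | OUT=(all ⊤)
  B3: | IN=(all ⊤) | OUT={e:-3; rest ⊤}
  B4: | IN=(all ⊤) | OUT={e:4; rest ⊤}
  B5: | IN={e:4; rest ⊤} | OUT={e:4; rest ⊤}
  B6: | IN=(all ⊤) | OUT={d:-4; rest ⊤}
  B7: | IN={d:-4; rest ⊤} | OUT={d:-4; rest ⊤}

Merge at B5: IN[B5] = OUT[B4] = {a: ⊤, b: ⊤, c: ⊤, d: ⊤, e: 4, f: ⊤}
Applying B5's transfer function to that IN value gives OUT[B5] (row B5 above).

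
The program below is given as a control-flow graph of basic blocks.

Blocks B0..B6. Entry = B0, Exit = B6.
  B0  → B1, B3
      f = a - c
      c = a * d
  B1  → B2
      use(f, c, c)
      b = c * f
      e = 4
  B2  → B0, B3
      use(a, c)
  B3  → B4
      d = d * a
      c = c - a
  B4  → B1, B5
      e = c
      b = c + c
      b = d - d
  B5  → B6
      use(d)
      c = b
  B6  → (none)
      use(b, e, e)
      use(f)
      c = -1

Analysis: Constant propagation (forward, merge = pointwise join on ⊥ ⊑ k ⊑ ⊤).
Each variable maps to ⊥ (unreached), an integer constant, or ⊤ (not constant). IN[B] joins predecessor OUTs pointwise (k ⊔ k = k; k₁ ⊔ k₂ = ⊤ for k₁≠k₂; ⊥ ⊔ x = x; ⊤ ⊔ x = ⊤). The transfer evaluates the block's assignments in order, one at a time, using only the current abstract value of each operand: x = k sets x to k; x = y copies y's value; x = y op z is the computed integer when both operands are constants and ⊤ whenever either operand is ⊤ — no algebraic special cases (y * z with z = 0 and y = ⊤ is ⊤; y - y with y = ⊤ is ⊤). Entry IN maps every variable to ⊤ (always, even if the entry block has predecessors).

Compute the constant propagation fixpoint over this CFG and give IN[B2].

Answer: {a: ⊤, b: ⊤, c: ⊤, d: ⊤, e: 4, f: ⊤}

Derivation:
Converged values:
  B0: | IN=(all ⊤) | OUT=(all ⊤)
  B1: | IN=(all ⊤) | OUT={e:4; rest ⊤}
  B2: | IN={e:4; rest ⊤} | OUT={e:4; rest ⊤}
  B3: | IN=(all ⊤) | OUT=(all ⊤)
  B4: | IN=(all ⊤) | OUT=(all ⊤)
  B5: | IN=(all ⊤) | OUT=(all ⊤)
  B6: | IN=(all ⊤) | OUT={c:-1; rest ⊤}

Merge at B2: IN[B2] = OUT[B1] = {a: ⊤, b: ⊤, c: ⊤, d: ⊤, e: 4, f: ⊤}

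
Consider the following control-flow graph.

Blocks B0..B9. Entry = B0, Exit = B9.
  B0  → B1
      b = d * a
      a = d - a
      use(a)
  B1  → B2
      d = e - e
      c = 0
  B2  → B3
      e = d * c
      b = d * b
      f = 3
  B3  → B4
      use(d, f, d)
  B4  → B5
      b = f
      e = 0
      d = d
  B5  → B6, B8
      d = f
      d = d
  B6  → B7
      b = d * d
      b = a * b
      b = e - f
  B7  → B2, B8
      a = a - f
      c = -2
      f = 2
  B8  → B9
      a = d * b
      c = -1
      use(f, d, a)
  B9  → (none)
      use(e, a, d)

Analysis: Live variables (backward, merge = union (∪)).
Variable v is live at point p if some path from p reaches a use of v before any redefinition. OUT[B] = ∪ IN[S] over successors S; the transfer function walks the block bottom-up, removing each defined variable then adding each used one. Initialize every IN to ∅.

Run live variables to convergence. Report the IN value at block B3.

Converged values:
  B0:  IN={a, d, e}  OUT={a, b, e}
  B1:  IN={a, b, e}  OUT={a, b, c, d}
  B2:  IN={a, b, c, d}  OUT={a, d, f}
  B3:  IN={a, d, f}  OUT={a, d, f}
  B4:  IN={a, d, f}  OUT={a, b, e, f}
  B5:  IN={a, b, e, f}  OUT={a, b, d, e, f}
  B6:  IN={a, d, e, f}  OUT={a, b, d, e, f}
  B7:  IN={a, b, d, e, f}  OUT={a, b, c, d, e, f}
  B8:  IN={b, d, e, f}  OUT={a, d, e}
  B9:  IN={a, d, e}  OUT={}

Merge at B3: OUT[B3] = IN[B4] = {a, d, f}
Applying B3's transfer function to that OUT value gives IN[B3] (row B3 above).

Answer: {a, d, f}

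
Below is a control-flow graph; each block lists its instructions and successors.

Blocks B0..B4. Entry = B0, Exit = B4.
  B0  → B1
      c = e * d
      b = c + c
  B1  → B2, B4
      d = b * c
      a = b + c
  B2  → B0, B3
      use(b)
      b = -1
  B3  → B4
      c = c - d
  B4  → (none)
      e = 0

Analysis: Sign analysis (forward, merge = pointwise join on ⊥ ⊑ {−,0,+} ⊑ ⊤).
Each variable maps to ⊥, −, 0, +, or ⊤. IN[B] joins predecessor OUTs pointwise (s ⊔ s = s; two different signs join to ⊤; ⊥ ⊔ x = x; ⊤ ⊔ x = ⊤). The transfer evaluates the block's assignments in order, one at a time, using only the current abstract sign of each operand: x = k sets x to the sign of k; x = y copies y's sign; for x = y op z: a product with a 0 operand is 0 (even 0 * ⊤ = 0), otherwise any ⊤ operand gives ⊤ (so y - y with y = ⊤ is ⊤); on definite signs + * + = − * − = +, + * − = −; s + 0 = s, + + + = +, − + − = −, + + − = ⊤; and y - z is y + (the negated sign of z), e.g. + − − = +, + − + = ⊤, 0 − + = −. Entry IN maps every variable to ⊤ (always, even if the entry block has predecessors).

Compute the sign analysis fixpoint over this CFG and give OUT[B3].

Per-block solution:
  B0:   IN=(all ⊤)   OUT=(all ⊤)
  B1:   IN=(all ⊤)   OUT=(all ⊤)
  B2:   IN=(all ⊤)   OUT={b:-; rest ⊤}
  B3:   IN={b:-; rest ⊤}   OUT={b:-; rest ⊤}
  B4:   IN=(all ⊤)   OUT={e:0; rest ⊤}

Merge at B3: IN[B3] = OUT[B2] = {a: ⊤, b: -, c: ⊤, d: ⊤, e: ⊤, f: ⊤}
Applying B3's transfer function to that IN value gives OUT[B3] (row B3 above).

Answer: {a: ⊤, b: -, c: ⊤, d: ⊤, e: ⊤, f: ⊤}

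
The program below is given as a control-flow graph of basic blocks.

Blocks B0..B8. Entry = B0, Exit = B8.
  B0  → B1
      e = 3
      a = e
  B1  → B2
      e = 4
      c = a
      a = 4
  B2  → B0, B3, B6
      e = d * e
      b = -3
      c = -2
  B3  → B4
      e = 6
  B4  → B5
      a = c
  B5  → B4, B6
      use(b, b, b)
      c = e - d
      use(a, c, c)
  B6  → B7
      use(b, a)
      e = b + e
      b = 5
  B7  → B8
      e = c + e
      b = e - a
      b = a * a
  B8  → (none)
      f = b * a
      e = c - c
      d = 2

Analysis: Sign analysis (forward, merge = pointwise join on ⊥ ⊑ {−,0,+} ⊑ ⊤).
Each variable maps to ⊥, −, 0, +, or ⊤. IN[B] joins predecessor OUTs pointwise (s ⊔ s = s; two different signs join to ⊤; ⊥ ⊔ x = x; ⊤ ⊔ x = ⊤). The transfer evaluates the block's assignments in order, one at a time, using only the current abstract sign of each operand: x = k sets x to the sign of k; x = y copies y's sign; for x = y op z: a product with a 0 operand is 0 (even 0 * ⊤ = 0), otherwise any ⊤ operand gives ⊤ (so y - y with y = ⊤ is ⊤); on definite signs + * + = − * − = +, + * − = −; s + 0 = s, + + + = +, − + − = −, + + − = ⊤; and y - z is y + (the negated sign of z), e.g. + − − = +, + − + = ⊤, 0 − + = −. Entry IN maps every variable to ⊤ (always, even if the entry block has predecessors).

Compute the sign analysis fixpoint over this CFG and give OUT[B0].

Answer: {a: +, b: ⊤, c: ⊤, d: ⊤, e: +, f: ⊤}

Derivation:
Converged values:
  B0:   IN=(all ⊤)   OUT={a:+, e:+; rest ⊤}
  B1:   IN={a:+, e:+; rest ⊤}   OUT={a:+, c:+, e:+; rest ⊤}
  B2:   IN={a:+, c:+, e:+; rest ⊤}   OUT={a:+, b:-, c:-; rest ⊤}
  B3:   IN={a:+, b:-, c:-; rest ⊤}   OUT={a:+, b:-, c:-, e:+; rest ⊤}
  B4:   IN={b:-, e:+; rest ⊤}   OUT={b:-, e:+; rest ⊤}
  B5:   IN={b:-, e:+; rest ⊤}   OUT={b:-, e:+; rest ⊤}
  B6:   IN={b:-; rest ⊤}   OUT={b:+; rest ⊤}
  B7:   IN={b:+; rest ⊤}   OUT=(all ⊤)
  B8:   IN=(all ⊤)   OUT={d:+; rest ⊤}

Merge at B0 (entry node, so the boundary value (all ⊤) is joined with the incoming edge(s)): IN[B0] = (all ⊤) ⊔ OUT[B2] = {a: ⊤, b: ⊤, c: ⊤, d: ⊤, e: ⊤, f: ⊤}
Applying B0's transfer function to that IN value gives OUT[B0] (row B0 above).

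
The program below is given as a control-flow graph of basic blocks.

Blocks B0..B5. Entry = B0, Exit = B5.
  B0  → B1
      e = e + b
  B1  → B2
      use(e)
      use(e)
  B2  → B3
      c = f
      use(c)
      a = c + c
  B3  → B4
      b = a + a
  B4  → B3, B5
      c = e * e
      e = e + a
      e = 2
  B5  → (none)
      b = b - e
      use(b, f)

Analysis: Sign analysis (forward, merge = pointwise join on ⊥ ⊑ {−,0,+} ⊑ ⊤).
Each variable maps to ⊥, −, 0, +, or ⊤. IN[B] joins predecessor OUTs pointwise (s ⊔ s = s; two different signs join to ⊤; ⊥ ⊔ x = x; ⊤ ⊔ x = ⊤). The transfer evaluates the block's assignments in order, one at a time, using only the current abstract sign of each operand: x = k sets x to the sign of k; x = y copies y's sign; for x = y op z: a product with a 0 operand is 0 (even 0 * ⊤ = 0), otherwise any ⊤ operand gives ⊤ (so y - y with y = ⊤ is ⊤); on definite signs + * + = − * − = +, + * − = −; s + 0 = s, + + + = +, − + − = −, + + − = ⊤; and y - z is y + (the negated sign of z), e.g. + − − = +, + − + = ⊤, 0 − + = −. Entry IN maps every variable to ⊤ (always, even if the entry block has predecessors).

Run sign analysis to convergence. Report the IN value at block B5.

Converged values:
  B0: | IN=(all ⊤) | OUT=(all ⊤)
  B1: | IN=(all ⊤) | OUT=(all ⊤)
  B2: | IN=(all ⊤) | OUT=(all ⊤)
  B3: | IN=(all ⊤) | OUT=(all ⊤)
  B4: | IN=(all ⊤) | OUT={e:+; rest ⊤}
  B5: | IN={e:+; rest ⊤} | OUT={e:+; rest ⊤}

Merge at B5: IN[B5] = OUT[B4] = {a: ⊤, b: ⊤, c: ⊤, d: ⊤, e: +, f: ⊤}

Answer: {a: ⊤, b: ⊤, c: ⊤, d: ⊤, e: +, f: ⊤}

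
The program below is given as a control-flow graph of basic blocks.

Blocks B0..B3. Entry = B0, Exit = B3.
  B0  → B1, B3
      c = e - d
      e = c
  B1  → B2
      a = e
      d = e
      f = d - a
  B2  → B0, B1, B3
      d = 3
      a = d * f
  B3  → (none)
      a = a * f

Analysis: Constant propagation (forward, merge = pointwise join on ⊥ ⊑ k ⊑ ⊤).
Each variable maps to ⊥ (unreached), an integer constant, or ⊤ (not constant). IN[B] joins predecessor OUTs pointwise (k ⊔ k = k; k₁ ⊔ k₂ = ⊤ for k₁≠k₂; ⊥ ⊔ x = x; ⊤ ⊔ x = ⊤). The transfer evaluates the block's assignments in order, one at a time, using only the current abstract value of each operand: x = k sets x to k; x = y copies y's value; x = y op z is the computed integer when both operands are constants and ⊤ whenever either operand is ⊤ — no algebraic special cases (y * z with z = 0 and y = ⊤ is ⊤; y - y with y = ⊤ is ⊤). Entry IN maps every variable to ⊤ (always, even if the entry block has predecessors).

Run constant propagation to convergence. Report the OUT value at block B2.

Per-block solution:
  B0: | IN=(all ⊤) | OUT=(all ⊤)
  B1: | IN=(all ⊤) | OUT=(all ⊤)
  B2: | IN=(all ⊤) | OUT={d:3; rest ⊤}
  B3: | IN=(all ⊤) | OUT=(all ⊤)

Merge at B2: IN[B2] = OUT[B1] = {a: ⊤, b: ⊤, c: ⊤, d: ⊤, e: ⊤, f: ⊤}
Applying B2's transfer function to that IN value gives OUT[B2] (row B2 above).

Answer: {a: ⊤, b: ⊤, c: ⊤, d: 3, e: ⊤, f: ⊤}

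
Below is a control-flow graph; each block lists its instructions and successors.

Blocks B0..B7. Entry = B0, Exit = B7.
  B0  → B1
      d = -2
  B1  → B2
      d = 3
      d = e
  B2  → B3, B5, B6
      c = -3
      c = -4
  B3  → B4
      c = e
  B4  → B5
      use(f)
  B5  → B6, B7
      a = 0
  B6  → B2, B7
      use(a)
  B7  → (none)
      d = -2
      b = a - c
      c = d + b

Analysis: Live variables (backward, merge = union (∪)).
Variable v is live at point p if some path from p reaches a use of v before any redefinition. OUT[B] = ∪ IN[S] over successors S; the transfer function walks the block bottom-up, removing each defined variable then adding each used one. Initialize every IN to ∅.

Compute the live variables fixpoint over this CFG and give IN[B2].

Per-block solution:
  B0:  IN={a, e, f}  OUT={a, e, f}
  B1:  IN={a, e, f}  OUT={a, e, f}
  B2:  IN={a, e, f}  OUT={a, c, e, f}
  B3:  IN={e, f}  OUT={c, e, f}
  B4:  IN={c, e, f}  OUT={c, e, f}
  B5:  IN={c, e, f}  OUT={a, c, e, f}
  B6:  IN={a, c, e, f}  OUT={a, c, e, f}
  B7:  IN={a, c}  OUT={}

Merge at B2: OUT[B2] = IN[B3] ⊔ IN[B5] ⊔ IN[B6] = {a, c, e, f}
Applying B2's transfer function to that OUT value gives IN[B2] (row B2 above).

Answer: {a, e, f}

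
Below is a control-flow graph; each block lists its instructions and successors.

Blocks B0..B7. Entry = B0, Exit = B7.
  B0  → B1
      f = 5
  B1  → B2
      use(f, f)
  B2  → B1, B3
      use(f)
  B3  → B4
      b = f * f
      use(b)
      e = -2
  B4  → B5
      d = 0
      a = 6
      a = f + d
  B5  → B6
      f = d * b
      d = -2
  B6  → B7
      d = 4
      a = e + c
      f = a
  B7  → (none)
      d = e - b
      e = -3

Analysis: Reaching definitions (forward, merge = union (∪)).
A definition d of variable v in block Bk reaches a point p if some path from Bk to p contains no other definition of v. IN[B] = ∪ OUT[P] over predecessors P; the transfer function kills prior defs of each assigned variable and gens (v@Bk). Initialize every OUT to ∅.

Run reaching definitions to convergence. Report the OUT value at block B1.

Converged values:
  B0:  IN={}  OUT={f@B0}
  B1:  IN={f@B0}  OUT={f@B0}
  B2:  IN={f@B0}  OUT={f@B0}
  B3:  IN={f@B0}  OUT={b@B3, e@B3, f@B0}
  B4:  IN={b@B3, e@B3, f@B0}  OUT={a@B4, b@B3, d@B4, e@B3, f@B0}
  B5:  IN={a@B4, b@B3, d@B4, e@B3, f@B0}  OUT={a@B4, b@B3, d@B5, e@B3, f@B5}
  B6:  IN={a@B4, b@B3, d@B5, e@B3, f@B5}  OUT={a@B6, b@B3, d@B6, e@B3, f@B6}
  B7:  IN={a@B6, b@B3, d@B6, e@B3, f@B6}  OUT={a@B6, b@B3, d@B7, e@B7, f@B6}

Merge at B1: IN[B1] = OUT[B0] ⊔ OUT[B2] = {f@B0}
Applying B1's transfer function to that IN value gives OUT[B1] (row B1 above).

Answer: {f@B0}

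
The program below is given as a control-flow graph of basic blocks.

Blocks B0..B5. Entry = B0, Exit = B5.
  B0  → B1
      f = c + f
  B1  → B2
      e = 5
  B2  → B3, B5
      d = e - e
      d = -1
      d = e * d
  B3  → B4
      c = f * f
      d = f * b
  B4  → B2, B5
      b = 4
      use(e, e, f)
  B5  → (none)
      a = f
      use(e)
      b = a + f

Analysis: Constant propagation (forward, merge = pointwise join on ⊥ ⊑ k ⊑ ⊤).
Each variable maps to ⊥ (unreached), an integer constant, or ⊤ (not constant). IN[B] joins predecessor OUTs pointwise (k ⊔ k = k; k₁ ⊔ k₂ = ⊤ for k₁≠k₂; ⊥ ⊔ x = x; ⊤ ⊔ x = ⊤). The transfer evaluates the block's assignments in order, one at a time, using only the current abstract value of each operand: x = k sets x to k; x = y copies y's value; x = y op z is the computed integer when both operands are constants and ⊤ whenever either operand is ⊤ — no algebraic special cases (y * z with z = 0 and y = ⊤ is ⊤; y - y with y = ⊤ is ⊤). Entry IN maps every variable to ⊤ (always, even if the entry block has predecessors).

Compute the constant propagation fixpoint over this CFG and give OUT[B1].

Converged values:
  B0:   IN=(all ⊤)   OUT=(all ⊤)
  B1:   IN=(all ⊤)   OUT={e:5; rest ⊤}
  B2:   IN={e:5; rest ⊤}   OUT={d:-5, e:5; rest ⊤}
  B3:   IN={d:-5, e:5; rest ⊤}   OUT={e:5; rest ⊤}
  B4:   IN={e:5; rest ⊤}   OUT={b:4, e:5; rest ⊤}
  B5:   IN={e:5; rest ⊤}   OUT={e:5; rest ⊤}

Merge at B1: IN[B1] = OUT[B0] = {a: ⊤, b: ⊤, c: ⊤, d: ⊤, e: ⊤, f: ⊤}
Applying B1's transfer function to that IN value gives OUT[B1] (row B1 above).

Answer: {a: ⊤, b: ⊤, c: ⊤, d: ⊤, e: 5, f: ⊤}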